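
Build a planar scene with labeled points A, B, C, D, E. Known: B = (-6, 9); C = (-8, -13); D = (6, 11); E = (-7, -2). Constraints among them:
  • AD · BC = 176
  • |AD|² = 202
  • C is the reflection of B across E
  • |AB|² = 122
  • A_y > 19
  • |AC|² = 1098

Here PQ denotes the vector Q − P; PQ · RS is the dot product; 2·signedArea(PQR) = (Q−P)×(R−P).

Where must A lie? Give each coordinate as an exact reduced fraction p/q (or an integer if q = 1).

A = (-5, 20)

1. A_x = -5  [line 2·x + 22·y + -430 = 0 ∩ |AD|² = 202]
2. A_y = 20  [line 2·x + 22·y + -430 = 0 ∩ |AD|² = 202]
   → A = (-5, 20)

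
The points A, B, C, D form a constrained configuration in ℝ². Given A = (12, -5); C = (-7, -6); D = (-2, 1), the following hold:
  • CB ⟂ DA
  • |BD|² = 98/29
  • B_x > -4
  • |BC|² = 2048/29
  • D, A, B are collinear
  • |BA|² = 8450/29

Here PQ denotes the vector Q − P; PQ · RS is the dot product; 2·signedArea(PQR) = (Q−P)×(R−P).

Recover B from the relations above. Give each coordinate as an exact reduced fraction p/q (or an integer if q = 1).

1. B_x = -107/29  [D, A, B are collinear ∩ CB ⟂ DA]
2. B_y = 50/29  [D, A, B are collinear ∩ CB ⟂ DA]
   → B = (-107/29, 50/29)

B = (-107/29, 50/29)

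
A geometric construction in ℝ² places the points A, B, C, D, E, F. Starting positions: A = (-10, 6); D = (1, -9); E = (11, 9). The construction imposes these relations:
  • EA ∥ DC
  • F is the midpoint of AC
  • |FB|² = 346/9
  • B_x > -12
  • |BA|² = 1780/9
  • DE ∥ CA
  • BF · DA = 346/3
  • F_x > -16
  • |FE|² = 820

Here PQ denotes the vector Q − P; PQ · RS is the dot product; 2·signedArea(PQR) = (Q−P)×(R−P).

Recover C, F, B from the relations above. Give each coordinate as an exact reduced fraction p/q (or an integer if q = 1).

B = (-34/3, -8)
C = (-20, -12)
F = (-15, -3)

1. C_x = -20  [DE ∥ CA ∩ EA ∥ DC]
2. C_y = -12  [DE ∥ CA ∩ EA ∥ DC]
   → C = (-20, -12)
3. F_x = -15  [F is the midpoint of AC]
4. F_y = -3  [F is the midpoint of AC]
   → F = (-15, -3)
5. B_x = -34/3  [line 11·x + -15·y + 14/3 = 0 ∩ |FB|² = 346/9]
6. B_y = -8  [line 11·x + -15·y + 14/3 = 0 ∩ |FB|² = 346/9]
   → B = (-34/3, -8)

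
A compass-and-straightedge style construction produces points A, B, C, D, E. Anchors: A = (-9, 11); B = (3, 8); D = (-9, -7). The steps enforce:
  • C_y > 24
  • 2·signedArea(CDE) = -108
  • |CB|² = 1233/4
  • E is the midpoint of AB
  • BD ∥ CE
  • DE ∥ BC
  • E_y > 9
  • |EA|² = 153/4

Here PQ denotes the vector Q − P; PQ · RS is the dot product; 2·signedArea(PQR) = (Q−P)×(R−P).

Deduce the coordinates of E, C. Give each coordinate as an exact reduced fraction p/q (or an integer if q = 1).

C = (9, 49/2)
E = (-3, 19/2)

1. E_x = -3  [E is the midpoint of AB]
2. E_y = 19/2  [E is the midpoint of AB]
   → E = (-3, 19/2)
3. C_x = 9  [BD ∥ CE ∩ DE ∥ BC]
4. C_y = 49/2  [BD ∥ CE ∩ DE ∥ BC]
   → C = (9, 49/2)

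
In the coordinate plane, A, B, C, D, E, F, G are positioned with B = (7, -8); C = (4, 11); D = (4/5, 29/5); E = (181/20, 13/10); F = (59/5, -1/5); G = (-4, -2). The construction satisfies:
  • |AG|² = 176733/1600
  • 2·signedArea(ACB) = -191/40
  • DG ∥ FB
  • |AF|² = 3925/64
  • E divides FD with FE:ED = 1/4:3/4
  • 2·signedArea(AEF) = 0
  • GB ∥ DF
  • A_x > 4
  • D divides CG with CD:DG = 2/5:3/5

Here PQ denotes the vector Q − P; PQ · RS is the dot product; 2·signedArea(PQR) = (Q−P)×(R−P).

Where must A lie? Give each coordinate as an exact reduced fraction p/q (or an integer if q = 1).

1. A_x = 197/40  [2·signedArea(AEF) = 0 ∩ 2·signedArea(ACB) = -191/40]
2. A_y = 71/20  [2·signedArea(AEF) = 0 ∩ 2·signedArea(ACB) = -191/40]
   → A = (197/40, 71/20)

A = (197/40, 71/20)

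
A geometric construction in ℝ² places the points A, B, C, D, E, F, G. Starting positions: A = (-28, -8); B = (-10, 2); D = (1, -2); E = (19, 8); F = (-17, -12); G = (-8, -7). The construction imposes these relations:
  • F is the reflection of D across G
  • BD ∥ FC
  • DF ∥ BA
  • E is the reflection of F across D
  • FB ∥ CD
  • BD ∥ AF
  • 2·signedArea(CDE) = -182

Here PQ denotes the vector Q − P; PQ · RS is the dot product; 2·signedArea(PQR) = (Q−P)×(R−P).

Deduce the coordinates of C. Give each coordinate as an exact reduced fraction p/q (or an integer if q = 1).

C = (-6, -16)

1. C_x = -6  [FB ∥ CD ∩ BD ∥ FC]
2. C_y = -16  [FB ∥ CD ∩ BD ∥ FC]
   → C = (-6, -16)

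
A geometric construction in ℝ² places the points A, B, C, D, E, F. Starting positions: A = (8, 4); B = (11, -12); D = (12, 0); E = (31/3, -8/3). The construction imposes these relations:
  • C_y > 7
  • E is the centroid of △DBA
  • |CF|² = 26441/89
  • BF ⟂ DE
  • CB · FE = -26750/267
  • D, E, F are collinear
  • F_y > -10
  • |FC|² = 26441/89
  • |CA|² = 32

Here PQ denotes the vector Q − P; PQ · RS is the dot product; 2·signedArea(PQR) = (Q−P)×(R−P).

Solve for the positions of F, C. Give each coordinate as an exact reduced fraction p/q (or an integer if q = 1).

1. F_x = 563/89  [D, E, F are collinear ∩ BF ⟂ DE]
2. F_y = -808/89  [D, E, F are collinear ∩ BF ⟂ DE]
   → F = (563/89, -808/89)
3. C_x = 4  [line -1070/267·x + -1712/267·y + 5992/89 = 0 ∩ |CF|² = 26441/89]
4. C_y = 8  [line -1070/267·x + -1712/267·y + 5992/89 = 0 ∩ |CF|² = 26441/89]
   → C = (4, 8)

C = (4, 8)
F = (563/89, -808/89)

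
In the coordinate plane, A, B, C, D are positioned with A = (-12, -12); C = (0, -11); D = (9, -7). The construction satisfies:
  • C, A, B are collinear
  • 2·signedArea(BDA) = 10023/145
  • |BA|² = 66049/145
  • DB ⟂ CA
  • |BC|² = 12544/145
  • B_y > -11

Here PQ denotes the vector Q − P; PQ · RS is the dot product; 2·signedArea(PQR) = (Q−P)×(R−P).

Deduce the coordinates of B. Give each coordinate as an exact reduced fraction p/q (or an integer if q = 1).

1. B_x = 1344/145  [C, A, B are collinear ∩ DB ⟂ CA]
2. B_y = -1483/145  [C, A, B are collinear ∩ DB ⟂ CA]
   → B = (1344/145, -1483/145)

B = (1344/145, -1483/145)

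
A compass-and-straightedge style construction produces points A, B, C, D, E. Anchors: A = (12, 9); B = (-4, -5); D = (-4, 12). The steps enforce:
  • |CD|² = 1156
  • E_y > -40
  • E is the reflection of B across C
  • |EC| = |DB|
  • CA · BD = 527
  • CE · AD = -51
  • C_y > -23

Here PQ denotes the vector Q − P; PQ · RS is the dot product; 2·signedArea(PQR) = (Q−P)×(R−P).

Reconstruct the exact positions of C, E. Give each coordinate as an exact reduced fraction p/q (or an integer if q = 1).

C = (-4, -22)
E = (-4, -39)

1. C_y = -22  [CA · BD = 527]
2. C_x = -4  [|CD|² = 1156]
   → C = (-4, -22)
3. E_x = -4  [E is the reflection of B across C]
4. E_y = -39  [E is the reflection of B across C]
   → E = (-4, -39)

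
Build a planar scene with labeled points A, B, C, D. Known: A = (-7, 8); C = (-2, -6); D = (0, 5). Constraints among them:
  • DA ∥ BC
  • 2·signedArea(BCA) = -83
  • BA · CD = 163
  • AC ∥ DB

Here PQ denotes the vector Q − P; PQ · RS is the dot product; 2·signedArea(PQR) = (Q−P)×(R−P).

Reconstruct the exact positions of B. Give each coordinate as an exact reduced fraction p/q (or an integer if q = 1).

B = (5, -9)

1. B_x = 5  [DA ∥ BC ∩ AC ∥ DB]
2. B_y = -9  [DA ∥ BC ∩ AC ∥ DB]
   → B = (5, -9)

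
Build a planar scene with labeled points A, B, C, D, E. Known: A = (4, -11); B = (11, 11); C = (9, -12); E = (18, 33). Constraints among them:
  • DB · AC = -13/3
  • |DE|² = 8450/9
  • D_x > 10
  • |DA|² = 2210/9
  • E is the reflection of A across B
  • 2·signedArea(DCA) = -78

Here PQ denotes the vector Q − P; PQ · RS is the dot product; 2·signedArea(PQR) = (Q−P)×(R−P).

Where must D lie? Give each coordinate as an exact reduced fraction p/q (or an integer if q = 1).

D = (31/3, 10/3)

1. D_x = 31/3  [DB · AC = -13/3 ∩ 2·signedArea(DCA) = -78]
2. D_y = 10/3  [DB · AC = -13/3 ∩ 2·signedArea(DCA) = -78]
   → D = (31/3, 10/3)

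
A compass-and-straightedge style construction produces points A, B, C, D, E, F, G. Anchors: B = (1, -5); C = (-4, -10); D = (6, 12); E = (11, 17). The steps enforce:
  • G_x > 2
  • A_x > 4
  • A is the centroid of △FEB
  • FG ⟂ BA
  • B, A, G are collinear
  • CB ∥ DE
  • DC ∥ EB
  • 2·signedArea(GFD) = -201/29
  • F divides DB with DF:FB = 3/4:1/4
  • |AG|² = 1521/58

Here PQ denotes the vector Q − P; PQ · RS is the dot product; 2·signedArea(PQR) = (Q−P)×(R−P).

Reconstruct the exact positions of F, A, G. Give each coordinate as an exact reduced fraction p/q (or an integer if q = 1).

1. F_x = 9/4  [F divides DB with DF:FB = 3/4:1/4]
2. F_y = -3/4  [F divides DB with DF:FB = 3/4:1/4]
   → F = (9/4, -3/4)
3. A_x = 19/4  [A is the centroid of △FEB]
4. A_y = 15/4  [A is the centroid of △FEB]
   → A = (19/4, 15/4)
5. G_x = 317/116  [B, A, G are collinear ∩ FG ⟂ BA]
6. G_y = -111/116  [B, A, G are collinear ∩ FG ⟂ BA]
   → G = (317/116, -111/116)

A = (19/4, 15/4)
F = (9/4, -3/4)
G = (317/116, -111/116)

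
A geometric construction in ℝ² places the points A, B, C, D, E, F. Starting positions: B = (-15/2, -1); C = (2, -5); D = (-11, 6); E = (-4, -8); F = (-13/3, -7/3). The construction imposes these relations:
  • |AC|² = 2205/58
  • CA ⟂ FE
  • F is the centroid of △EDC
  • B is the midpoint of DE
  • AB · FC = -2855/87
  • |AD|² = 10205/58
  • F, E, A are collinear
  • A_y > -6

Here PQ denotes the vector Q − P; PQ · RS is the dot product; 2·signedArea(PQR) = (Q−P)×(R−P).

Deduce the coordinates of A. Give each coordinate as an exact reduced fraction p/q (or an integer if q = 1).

1. A_x = -241/58  [F, E, A are collinear ∩ CA ⟂ FE]
2. A_y = -311/58  [F, E, A are collinear ∩ CA ⟂ FE]
   → A = (-241/58, -311/58)

A = (-241/58, -311/58)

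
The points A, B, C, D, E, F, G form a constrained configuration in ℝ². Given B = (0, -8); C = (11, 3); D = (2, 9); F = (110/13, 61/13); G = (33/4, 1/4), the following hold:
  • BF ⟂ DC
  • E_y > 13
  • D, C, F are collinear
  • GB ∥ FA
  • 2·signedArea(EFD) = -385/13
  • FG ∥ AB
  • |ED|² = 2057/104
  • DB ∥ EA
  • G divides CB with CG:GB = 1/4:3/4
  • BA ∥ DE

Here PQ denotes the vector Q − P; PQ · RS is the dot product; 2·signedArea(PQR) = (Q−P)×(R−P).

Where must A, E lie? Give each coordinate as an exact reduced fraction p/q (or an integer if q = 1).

A = (11/52, -185/52)
E = (115/52, 699/52)

1. A_x = 11/52  [FG ∥ AB ∩ GB ∥ FA]
2. A_y = -185/52  [FG ∥ AB ∩ GB ∥ FA]
   → A = (11/52, -185/52)
3. E_x = 115/52  [DB ∥ EA ∩ BA ∥ DE]
4. E_y = 699/52  [DB ∥ EA ∩ BA ∥ DE]
   → E = (115/52, 699/52)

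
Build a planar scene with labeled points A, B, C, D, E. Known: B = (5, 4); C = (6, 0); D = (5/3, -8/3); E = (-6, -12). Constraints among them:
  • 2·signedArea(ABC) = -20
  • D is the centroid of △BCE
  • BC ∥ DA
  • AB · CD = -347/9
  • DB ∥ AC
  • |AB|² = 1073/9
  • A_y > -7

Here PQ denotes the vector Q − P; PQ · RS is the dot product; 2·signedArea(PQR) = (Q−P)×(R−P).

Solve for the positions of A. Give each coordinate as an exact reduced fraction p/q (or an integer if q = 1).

A = (8/3, -20/3)

1. A_x = 8/3  [DB ∥ AC ∩ BC ∥ DA]
2. A_y = -20/3  [DB ∥ AC ∩ BC ∥ DA]
   → A = (8/3, -20/3)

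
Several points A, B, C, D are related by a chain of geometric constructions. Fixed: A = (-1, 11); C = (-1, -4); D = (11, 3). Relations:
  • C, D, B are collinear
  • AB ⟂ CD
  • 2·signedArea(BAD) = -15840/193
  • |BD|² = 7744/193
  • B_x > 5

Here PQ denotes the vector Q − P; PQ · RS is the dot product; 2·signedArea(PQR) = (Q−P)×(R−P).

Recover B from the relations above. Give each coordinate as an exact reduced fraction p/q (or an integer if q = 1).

B = (1067/193, -37/193)

1. B_x = 1067/193  [C, D, B are collinear ∩ AB ⟂ CD]
2. B_y = -37/193  [C, D, B are collinear ∩ AB ⟂ CD]
   → B = (1067/193, -37/193)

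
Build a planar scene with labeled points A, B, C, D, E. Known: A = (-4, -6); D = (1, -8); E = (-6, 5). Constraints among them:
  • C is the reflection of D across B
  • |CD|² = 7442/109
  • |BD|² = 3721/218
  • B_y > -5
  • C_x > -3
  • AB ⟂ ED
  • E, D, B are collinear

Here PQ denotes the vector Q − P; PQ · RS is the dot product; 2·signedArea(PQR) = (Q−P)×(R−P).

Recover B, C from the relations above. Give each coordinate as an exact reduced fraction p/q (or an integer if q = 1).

1. B_x = -209/218  [E, D, B are collinear ∩ AB ⟂ ED]
2. B_y = -951/218  [E, D, B are collinear ∩ AB ⟂ ED]
   → B = (-209/218, -951/218)
3. C_x = -318/109  [C is the reflection of D across B]
4. C_y = -79/109  [C is the reflection of D across B]
   → C = (-318/109, -79/109)

B = (-209/218, -951/218)
C = (-318/109, -79/109)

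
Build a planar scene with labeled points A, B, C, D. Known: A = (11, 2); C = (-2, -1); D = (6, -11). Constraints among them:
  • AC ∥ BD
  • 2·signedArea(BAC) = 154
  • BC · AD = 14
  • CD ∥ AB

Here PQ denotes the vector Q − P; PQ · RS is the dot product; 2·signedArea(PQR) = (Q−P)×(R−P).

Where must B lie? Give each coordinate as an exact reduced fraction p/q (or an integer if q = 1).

1. B_x = 19  [AC ∥ BD ∩ CD ∥ AB]
2. B_y = -8  [AC ∥ BD ∩ CD ∥ AB]
   → B = (19, -8)

B = (19, -8)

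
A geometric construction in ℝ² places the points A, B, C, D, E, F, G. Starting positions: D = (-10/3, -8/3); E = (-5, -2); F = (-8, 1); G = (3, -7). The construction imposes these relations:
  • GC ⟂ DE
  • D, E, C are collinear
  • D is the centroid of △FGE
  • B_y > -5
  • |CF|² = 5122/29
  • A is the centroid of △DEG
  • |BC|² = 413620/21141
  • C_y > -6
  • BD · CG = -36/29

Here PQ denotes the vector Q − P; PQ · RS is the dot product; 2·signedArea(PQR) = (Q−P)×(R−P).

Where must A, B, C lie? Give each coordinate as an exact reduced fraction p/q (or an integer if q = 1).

1. A_x = -16/9  [A is the centroid of △DEG]
2. A_y = -35/9  [A is the centroid of △DEG]
   → A = (-16/9, -35/9)
3. C_x = 105/29  [D, E, C are collinear ∩ GC ⟂ DE]
4. C_y = -158/29  [D, E, C are collinear ∩ GC ⟂ DE]
   → C = (105/29, -158/29)
5. B_x = -19/27  [line 18/29·x + 45/29·y + 216/29 = 0 ∩ |BC|² = 413620/21141]
6. B_y = -122/27  [line 18/29·x + 45/29·y + 216/29 = 0 ∩ |BC|² = 413620/21141]
   → B = (-19/27, -122/27)

A = (-16/9, -35/9)
B = (-19/27, -122/27)
C = (105/29, -158/29)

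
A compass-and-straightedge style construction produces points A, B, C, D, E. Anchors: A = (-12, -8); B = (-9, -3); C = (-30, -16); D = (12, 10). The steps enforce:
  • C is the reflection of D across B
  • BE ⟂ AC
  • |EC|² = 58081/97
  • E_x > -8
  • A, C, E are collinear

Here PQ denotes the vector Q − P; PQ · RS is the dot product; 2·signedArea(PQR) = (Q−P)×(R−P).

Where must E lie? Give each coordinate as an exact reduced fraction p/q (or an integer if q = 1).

1. E_x = -741/97  [A, C, E are collinear ∩ BE ⟂ AC]
2. E_y = -588/97  [A, C, E are collinear ∩ BE ⟂ AC]
   → E = (-741/97, -588/97)

E = (-741/97, -588/97)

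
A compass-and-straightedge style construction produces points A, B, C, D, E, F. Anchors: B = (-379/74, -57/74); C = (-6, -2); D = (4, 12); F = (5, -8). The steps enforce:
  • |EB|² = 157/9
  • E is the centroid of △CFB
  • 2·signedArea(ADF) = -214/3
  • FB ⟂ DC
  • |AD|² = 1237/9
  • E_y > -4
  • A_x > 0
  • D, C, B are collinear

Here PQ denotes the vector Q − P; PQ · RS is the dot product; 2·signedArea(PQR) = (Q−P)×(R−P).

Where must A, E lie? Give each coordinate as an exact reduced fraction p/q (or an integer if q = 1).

1. A_x = 1  [line 20·x + 1·y + -62/3 = 0 ∩ |AD|² = 1237/9]
2. A_y = 2/3  [line 20·x + 1·y + -62/3 = 0 ∩ |AD|² = 1237/9]
   → A = (1, 2/3)
3. E_x = -151/74  [E is the centroid of △CFB]
4. E_y = -797/222  [E is the centroid of △CFB]
   → E = (-151/74, -797/222)

A = (1, 2/3)
E = (-151/74, -797/222)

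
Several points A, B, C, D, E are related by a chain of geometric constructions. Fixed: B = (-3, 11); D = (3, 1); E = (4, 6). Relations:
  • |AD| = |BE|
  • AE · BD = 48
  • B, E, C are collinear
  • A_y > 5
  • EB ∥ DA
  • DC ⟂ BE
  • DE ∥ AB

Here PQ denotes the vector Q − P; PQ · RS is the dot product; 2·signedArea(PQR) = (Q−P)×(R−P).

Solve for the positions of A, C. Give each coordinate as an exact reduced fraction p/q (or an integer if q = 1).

1. A_x = -4  [DE ∥ AB ∩ EB ∥ DA]
2. A_y = 6  [DE ∥ AB ∩ EB ∥ DA]
   → A = (-4, 6)
3. C_x = 211/37  [B, E, C are collinear ∩ DC ⟂ BE]
4. C_y = 177/37  [B, E, C are collinear ∩ DC ⟂ BE]
   → C = (211/37, 177/37)

A = (-4, 6)
C = (211/37, 177/37)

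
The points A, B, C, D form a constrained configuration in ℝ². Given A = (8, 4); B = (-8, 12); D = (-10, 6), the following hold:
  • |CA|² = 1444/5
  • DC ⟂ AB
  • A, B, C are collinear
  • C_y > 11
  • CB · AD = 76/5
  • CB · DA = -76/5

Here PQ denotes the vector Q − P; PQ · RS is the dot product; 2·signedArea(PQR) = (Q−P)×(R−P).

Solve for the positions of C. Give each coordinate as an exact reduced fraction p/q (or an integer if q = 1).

C = (-36/5, 58/5)

1. C_x = -36/5  [A, B, C are collinear ∩ DC ⟂ AB]
2. C_y = 58/5  [A, B, C are collinear ∩ DC ⟂ AB]
   → C = (-36/5, 58/5)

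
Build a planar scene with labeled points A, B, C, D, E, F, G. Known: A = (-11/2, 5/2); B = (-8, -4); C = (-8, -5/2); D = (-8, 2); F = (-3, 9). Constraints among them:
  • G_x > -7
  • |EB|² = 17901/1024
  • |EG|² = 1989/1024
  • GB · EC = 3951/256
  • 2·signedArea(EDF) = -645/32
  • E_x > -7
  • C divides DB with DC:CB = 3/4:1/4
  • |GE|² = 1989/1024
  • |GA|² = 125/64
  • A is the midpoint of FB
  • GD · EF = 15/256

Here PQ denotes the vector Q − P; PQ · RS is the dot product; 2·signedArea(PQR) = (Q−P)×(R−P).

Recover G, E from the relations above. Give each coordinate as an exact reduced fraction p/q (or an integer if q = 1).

E = (-211/32, -1/16)
G = (-49/8, 5/4)

1. E_x = -211/32  [line -7·x + 5·y + -1467/32 = 0 ∩ |EB|² = 17901/1024]
2. E_y = -1/16  [line -7·x + 5·y + -1467/32 = 0 ∩ |EB|² = 17901/1024]
   → E = (-211/32, -1/16)
3. G_x = -49/8  [GB · EC = 3951/256 ∩ GD · EF = 15/256]
4. G_y = 5/4  [GB · EC = 3951/256 ∩ GD · EF = 15/256]
   → G = (-49/8, 5/4)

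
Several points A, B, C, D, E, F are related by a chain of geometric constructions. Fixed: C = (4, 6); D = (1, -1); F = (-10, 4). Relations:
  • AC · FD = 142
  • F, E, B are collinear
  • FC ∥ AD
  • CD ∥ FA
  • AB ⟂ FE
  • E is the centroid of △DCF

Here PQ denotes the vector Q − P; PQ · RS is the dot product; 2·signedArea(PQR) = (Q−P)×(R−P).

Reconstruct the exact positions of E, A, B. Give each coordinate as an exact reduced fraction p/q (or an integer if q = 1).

A = (-13, -3)
B = (-3845/317, 1349/317)
E = (-5/3, 3)

1. E_x = -5/3  [E is the centroid of △DCF]
2. E_y = 3  [E is the centroid of △DCF]
   → E = (-5/3, 3)
3. A_x = -13  [FC ∥ AD ∩ CD ∥ FA]
4. A_y = -3  [FC ∥ AD ∩ CD ∥ FA]
   → A = (-13, -3)
5. B_x = -3845/317  [F, E, B are collinear ∩ AB ⟂ FE]
6. B_y = 1349/317  [F, E, B are collinear ∩ AB ⟂ FE]
   → B = (-3845/317, 1349/317)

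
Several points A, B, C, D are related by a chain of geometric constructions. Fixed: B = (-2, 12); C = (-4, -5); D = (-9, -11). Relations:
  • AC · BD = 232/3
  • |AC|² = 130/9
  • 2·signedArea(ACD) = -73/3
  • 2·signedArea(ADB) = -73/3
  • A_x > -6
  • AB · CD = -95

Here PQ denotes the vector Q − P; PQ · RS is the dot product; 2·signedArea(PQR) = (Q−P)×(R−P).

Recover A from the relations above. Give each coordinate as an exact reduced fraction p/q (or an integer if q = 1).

1. A_x = -5  [2·signedArea(ADB) = -73/3 ∩ AB · CD = -95]
2. A_y = -4/3  [2·signedArea(ADB) = -73/3 ∩ AB · CD = -95]
   → A = (-5, -4/3)

A = (-5, -4/3)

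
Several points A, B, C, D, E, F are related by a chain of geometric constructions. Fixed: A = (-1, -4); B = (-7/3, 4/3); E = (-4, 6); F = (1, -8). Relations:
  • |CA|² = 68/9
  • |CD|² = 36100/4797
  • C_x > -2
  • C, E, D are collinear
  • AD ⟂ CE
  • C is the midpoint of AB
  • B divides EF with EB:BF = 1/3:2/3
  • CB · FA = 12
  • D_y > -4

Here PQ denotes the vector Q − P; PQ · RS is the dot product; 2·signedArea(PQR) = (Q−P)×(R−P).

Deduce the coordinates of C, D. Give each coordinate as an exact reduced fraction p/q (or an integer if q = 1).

C = (-5/3, -4/3)
D = (-445/533, -2104/533)

1. C_x = -5/3  [C is the midpoint of AB]
2. C_y = -4/3  [C is the midpoint of AB]
   → C = (-5/3, -4/3)
3. D_x = -445/533  [C, E, D are collinear ∩ AD ⟂ CE]
4. D_y = -2104/533  [C, E, D are collinear ∩ AD ⟂ CE]
   → D = (-445/533, -2104/533)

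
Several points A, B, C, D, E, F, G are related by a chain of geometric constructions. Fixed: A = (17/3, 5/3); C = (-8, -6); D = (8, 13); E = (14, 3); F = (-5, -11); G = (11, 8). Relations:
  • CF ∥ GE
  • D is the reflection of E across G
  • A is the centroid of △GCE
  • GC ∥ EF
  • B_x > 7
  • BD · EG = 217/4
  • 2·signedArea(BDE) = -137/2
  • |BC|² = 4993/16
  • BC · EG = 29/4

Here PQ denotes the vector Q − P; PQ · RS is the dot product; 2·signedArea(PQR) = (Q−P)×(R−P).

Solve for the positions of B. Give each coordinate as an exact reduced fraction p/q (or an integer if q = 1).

B = (31/4, 2)

1. B_x = 31/4  [2·signedArea(BDE) = -137/2 ∩ BD · EG = 217/4]
2. B_y = 2  [2·signedArea(BDE) = -137/2 ∩ BD · EG = 217/4]
   → B = (31/4, 2)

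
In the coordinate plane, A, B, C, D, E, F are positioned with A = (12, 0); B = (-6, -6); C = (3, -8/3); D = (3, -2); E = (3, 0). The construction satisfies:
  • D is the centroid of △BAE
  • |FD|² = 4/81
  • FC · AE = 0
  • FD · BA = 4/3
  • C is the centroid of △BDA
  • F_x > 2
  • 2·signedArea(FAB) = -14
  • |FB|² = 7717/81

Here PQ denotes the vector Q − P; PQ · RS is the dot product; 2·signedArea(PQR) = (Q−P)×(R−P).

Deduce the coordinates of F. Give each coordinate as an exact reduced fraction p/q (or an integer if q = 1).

F = (3, -20/9)

1. F_x = 3  [FC · AE = 0 ∩ FD · BA = 4/3]
2. F_y = -20/9  [FC · AE = 0 ∩ FD · BA = 4/3]
   → F = (3, -20/9)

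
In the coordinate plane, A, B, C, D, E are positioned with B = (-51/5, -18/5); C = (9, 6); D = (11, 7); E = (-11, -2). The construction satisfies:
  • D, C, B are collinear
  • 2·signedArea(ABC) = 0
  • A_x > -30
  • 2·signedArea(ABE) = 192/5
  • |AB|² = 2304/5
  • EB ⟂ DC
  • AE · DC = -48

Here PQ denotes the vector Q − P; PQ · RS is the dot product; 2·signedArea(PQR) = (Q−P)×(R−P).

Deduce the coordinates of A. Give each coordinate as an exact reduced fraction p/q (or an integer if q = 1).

1. A_x = -147/5  [2·signedArea(ABC) = 0 ∩ AE · DC = -48]
2. A_y = -66/5  [2·signedArea(ABC) = 0 ∩ AE · DC = -48]
   → A = (-147/5, -66/5)

A = (-147/5, -66/5)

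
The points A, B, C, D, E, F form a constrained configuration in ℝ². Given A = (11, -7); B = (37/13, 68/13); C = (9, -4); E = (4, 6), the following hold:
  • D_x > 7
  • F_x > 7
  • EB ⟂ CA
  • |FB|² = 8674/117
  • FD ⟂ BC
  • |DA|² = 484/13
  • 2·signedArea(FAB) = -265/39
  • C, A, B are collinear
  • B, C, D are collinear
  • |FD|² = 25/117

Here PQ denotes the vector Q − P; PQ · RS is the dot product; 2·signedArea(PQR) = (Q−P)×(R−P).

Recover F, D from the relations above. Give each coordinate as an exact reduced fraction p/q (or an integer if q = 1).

1. F_x = 8  [line -159/13·x + -106/13·y + 3286/39 = 0 ∩ |FB|² = 8674/117]
2. F_y = -5/3  [line -159/13·x + -106/13·y + 3286/39 = 0 ∩ |FB|² = 8674/117]
   → F = (8, -5/3)
3. D_x = 99/13  [B, C, D are collinear ∩ FD ⟂ BC]
4. D_y = -25/13  [B, C, D are collinear ∩ FD ⟂ BC]
   → D = (99/13, -25/13)

D = (99/13, -25/13)
F = (8, -5/3)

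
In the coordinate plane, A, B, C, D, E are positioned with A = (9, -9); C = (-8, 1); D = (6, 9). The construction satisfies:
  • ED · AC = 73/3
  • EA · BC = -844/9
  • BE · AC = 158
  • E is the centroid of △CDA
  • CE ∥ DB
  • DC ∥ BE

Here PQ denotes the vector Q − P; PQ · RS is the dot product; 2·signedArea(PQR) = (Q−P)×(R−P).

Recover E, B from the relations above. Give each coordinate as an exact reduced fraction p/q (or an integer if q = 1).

B = (49/3, 25/3)
E = (7/3, 1/3)

1. E_x = 7/3  [E is the centroid of △CDA]
2. E_y = 1/3  [E is the centroid of △CDA]
   → E = (7/3, 1/3)
3. B_x = 49/3  [DC ∥ BE ∩ CE ∥ DB]
4. B_y = 25/3  [DC ∥ BE ∩ CE ∥ DB]
   → B = (49/3, 25/3)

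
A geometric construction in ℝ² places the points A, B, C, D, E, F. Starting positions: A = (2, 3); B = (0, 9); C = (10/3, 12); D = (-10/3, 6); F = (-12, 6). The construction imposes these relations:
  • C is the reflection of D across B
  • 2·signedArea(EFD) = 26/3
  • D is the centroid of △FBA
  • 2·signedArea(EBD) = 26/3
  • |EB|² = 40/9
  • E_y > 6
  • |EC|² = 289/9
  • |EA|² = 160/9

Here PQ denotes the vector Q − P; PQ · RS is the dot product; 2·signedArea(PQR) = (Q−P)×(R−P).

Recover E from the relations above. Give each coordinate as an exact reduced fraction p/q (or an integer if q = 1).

E = (2/3, 7)

1. E_x = 2/3  [2·signedArea(EBD) = 26/3 ∩ 2·signedArea(EFD) = 26/3]
2. E_y = 7  [2·signedArea(EBD) = 26/3 ∩ 2·signedArea(EFD) = 26/3]
   → E = (2/3, 7)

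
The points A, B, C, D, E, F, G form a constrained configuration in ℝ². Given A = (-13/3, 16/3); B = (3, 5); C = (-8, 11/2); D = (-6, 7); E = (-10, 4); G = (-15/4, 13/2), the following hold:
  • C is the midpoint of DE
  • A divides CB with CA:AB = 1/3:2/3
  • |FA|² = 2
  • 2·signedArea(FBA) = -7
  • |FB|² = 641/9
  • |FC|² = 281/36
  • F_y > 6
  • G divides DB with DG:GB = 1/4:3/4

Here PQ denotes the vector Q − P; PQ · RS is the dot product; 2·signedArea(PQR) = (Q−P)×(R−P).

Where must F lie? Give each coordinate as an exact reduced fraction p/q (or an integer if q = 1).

F = (-16/3, 19/3)

1. F_x = -16/3  [line -1/3·x + -22/3·y + 134/3 = 0 ∩ |FB|² = 641/9]
2. F_y = 19/3  [line -1/3·x + -22/3·y + 134/3 = 0 ∩ |FB|² = 641/9]
   → F = (-16/3, 19/3)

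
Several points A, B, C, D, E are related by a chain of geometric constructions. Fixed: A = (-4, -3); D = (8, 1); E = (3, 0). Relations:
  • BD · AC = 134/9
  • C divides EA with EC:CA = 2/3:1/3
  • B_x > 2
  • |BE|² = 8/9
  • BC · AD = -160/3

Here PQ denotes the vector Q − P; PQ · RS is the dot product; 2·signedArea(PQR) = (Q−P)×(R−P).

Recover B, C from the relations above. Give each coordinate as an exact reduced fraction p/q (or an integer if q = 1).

B = (7/3, -2/3)
C = (-5/3, -2)

1. C_x = -5/3  [C divides EA with EC:CA = 2/3:1/3]
2. C_y = -2  [C divides EA with EC:CA = 2/3:1/3]
   → C = (-5/3, -2)
3. B_x = 7/3  [BD · AC = 134/9 ∩ BC · AD = -160/3]
4. B_y = -2/3  [BD · AC = 134/9 ∩ BC · AD = -160/3]
   → B = (7/3, -2/3)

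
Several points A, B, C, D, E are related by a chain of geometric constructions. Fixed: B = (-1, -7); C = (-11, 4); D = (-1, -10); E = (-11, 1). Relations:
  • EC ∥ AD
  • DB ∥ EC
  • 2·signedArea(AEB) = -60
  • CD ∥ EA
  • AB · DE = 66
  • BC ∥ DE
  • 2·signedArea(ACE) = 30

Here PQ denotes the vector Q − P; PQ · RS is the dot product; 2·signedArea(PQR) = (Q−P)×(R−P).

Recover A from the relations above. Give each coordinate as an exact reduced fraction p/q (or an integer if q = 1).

A = (-1, -13)

1. A_x = -1  [EC ∥ AD ∩ CD ∥ EA]
2. A_y = -13  [EC ∥ AD ∩ CD ∥ EA]
   → A = (-1, -13)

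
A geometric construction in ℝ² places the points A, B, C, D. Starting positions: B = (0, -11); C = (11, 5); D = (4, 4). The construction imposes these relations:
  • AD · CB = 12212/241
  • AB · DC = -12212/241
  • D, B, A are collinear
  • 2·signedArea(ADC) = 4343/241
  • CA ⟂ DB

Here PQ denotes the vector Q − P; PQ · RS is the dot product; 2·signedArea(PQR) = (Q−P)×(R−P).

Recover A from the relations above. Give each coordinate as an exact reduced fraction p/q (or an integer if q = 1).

A = (1136/241, 1609/241)

1. A_x = 1136/241  [D, B, A are collinear ∩ CA ⟂ DB]
2. A_y = 1609/241  [D, B, A are collinear ∩ CA ⟂ DB]
   → A = (1136/241, 1609/241)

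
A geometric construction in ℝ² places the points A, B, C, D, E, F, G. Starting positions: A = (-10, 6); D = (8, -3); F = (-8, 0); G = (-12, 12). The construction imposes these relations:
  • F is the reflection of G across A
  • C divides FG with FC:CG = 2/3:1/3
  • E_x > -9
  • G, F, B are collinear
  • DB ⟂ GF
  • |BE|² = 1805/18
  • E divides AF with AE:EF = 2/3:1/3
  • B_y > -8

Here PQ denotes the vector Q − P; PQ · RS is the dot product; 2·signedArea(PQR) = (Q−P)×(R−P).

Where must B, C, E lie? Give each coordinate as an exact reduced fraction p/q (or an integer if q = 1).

B = (-11/2, -15/2)
C = (-32/3, 8)
E = (-26/3, 2)

1. B_x = -11/2  [G, F, B are collinear ∩ DB ⟂ GF]
2. B_y = -15/2  [G, F, B are collinear ∩ DB ⟂ GF]
   → B = (-11/2, -15/2)
3. C_x = -32/3  [C divides FG with FC:CG = 2/3:1/3]
4. C_y = 8  [C divides FG with FC:CG = 2/3:1/3]
   → C = (-32/3, 8)
5. E_x = -26/3  [E divides AF with AE:EF = 2/3:1/3]
6. E_y = 2  [E divides AF with AE:EF = 2/3:1/3]
   → E = (-26/3, 2)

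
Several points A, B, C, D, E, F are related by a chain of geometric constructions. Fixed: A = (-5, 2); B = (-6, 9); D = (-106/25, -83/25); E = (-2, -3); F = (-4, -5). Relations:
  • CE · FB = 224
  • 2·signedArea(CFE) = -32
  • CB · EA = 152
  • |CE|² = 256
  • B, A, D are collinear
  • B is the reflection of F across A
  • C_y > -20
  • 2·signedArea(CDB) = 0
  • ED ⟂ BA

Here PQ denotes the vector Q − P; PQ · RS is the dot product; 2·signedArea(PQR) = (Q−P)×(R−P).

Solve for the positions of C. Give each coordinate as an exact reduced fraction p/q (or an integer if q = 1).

1. C_x = -2  [2·signedArea(CDB) = 0 ∩ CE · FB = 224]
2. C_y = -19  [2·signedArea(CDB) = 0 ∩ CE · FB = 224]
   → C = (-2, -19)

C = (-2, -19)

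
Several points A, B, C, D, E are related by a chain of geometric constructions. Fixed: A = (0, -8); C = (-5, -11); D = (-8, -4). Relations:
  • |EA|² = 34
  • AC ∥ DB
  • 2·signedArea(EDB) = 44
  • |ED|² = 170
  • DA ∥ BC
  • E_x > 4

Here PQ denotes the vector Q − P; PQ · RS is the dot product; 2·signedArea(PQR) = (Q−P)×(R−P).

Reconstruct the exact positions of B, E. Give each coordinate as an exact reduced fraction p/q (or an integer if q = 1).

B = (-13, -7)
E = (5, -5)

1. B_x = -13  [DA ∥ BC ∩ AC ∥ DB]
2. B_y = -7  [DA ∥ BC ∩ AC ∥ DB]
   → B = (-13, -7)
3. E_x = 5  [line 3·x + -5·y + -40 = 0 ∩ |EA|² = 34]
4. E_y = -5  [line 3·x + -5·y + -40 = 0 ∩ |EA|² = 34]
   → E = (5, -5)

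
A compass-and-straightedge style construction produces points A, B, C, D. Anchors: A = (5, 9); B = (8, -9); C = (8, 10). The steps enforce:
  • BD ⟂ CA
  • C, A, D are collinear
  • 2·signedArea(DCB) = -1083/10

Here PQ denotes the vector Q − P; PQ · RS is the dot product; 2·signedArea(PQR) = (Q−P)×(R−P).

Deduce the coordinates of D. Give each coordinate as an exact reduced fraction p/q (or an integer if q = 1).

D = (23/10, 81/10)

1. D_x = 23/10  [C, A, D are collinear ∩ BD ⟂ CA]
2. D_y = 81/10  [C, A, D are collinear ∩ BD ⟂ CA]
   → D = (23/10, 81/10)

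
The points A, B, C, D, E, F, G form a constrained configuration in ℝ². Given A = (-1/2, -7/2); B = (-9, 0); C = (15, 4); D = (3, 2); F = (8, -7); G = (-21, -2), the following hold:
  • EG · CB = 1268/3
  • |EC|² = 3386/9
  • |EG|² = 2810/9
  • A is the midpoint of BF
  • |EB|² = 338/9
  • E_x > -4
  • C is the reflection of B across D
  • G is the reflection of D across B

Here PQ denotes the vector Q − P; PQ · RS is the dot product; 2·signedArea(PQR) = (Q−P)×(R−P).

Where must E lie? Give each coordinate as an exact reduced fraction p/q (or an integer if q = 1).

1. E_x = -10/3  [line 24·x + 4·y + 268/3 = 0 ∩ |EC|² = 3386/9]
2. E_y = -7/3  [line 24·x + 4·y + 268/3 = 0 ∩ |EC|² = 3386/9]
   → E = (-10/3, -7/3)

E = (-10/3, -7/3)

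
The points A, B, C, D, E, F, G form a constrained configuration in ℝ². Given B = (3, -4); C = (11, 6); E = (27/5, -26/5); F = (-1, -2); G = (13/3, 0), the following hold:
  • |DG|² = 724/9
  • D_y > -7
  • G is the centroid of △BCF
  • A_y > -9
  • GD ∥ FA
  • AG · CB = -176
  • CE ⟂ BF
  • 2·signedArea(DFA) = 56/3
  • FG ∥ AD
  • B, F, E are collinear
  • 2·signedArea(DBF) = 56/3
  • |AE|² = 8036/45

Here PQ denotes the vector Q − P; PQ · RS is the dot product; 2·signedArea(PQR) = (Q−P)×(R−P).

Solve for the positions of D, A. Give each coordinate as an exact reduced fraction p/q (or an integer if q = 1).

A = (-23/3, -8)
D = (-7/3, -6)

1. D_x = -7/3  [line -2·x + -4·y + -86/3 = 0 ∩ |DG|² = 724/9]
2. D_y = -6  [line -2·x + -4·y + -86/3 = 0 ∩ |DG|² = 724/9]
   → D = (-7/3, -6)
3. A_x = -23/3  [2·signedArea(DFA) = 56/3 ∩ FG ∥ AD]
4. A_y = -8  [2·signedArea(DFA) = 56/3 ∩ FG ∥ AD]
   → A = (-23/3, -8)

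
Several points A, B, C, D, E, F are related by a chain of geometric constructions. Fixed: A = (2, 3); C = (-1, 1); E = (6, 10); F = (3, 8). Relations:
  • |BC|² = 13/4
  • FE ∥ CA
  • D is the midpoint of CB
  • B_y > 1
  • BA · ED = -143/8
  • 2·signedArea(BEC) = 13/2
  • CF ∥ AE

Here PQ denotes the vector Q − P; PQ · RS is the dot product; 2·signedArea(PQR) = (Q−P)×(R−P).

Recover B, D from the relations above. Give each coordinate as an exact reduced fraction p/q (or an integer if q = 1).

1. B_x = 1/2  [line 9·x + -7·y + 19/2 = 0 ∩ |BC|² = 13/4]
2. B_y = 2  [line 9·x + -7·y + 19/2 = 0 ∩ |BC|² = 13/4]
   → B = (1/2, 2)
3. D_x = -1/4  [D is the midpoint of CB]
4. D_y = 3/2  [D is the midpoint of CB]
   → D = (-1/4, 3/2)

B = (1/2, 2)
D = (-1/4, 3/2)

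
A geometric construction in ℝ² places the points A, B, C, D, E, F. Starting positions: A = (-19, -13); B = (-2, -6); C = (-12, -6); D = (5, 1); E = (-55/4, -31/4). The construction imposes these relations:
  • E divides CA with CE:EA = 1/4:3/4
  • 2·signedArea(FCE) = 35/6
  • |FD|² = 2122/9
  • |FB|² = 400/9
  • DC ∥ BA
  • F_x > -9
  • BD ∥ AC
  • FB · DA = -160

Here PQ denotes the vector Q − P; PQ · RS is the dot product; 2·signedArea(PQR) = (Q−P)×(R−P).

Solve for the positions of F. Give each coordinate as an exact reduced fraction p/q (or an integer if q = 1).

F = (-26/3, -6)

1. F_x = -26/3  [2·signedArea(FCE) = 35/6 ∩ FB · DA = -160]
2. F_y = -6  [2·signedArea(FCE) = 35/6 ∩ FB · DA = -160]
   → F = (-26/3, -6)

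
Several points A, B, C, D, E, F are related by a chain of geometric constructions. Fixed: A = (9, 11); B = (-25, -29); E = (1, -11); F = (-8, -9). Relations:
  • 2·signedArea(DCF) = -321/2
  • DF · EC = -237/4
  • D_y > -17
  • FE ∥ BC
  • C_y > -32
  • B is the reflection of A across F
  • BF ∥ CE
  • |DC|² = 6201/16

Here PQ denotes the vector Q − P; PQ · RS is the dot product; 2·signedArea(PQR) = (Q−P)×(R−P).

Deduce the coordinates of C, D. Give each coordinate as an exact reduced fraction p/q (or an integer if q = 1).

C = (-16, -31)
D = (-13/4, -16)

1. C_x = -16  [BF ∥ CE ∩ FE ∥ BC]
2. C_y = -31  [BF ∥ CE ∩ FE ∥ BC]
   → C = (-16, -31)
3. D_x = -13/4  [DF · EC = -237/4 ∩ 2·signedArea(DCF) = -321/2]
4. D_y = -16  [DF · EC = -237/4 ∩ 2·signedArea(DCF) = -321/2]
   → D = (-13/4, -16)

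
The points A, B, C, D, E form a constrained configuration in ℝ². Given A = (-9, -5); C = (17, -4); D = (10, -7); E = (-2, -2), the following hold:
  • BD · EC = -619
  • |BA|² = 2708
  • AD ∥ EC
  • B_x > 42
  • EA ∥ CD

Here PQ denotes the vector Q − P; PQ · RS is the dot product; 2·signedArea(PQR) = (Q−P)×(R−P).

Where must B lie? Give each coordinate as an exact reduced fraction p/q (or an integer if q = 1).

1. B_x = 43  [line -19·x + 2·y + 823 = 0 ∩ |BA|² = 2708]
2. B_y = -3  [line -19·x + 2·y + 823 = 0 ∩ |BA|² = 2708]
   → B = (43, -3)

B = (43, -3)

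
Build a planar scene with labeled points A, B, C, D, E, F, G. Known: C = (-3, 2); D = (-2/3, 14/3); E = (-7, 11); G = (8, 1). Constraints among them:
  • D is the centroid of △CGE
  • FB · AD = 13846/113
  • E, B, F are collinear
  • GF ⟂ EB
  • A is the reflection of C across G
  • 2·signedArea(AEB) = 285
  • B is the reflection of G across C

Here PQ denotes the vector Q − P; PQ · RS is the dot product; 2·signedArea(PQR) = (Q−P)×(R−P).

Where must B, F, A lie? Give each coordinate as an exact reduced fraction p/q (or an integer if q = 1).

A = (19, 0)
B = (-14, 3)
F = (-616/113, 1443/113)

1. B_x = -14  [B is the reflection of G across C]
2. B_y = 3  [B is the reflection of G across C]
   → B = (-14, 3)
3. F_x = -616/113  [E, B, F are collinear ∩ GF ⟂ EB]
4. F_y = 1443/113  [E, B, F are collinear ∩ GF ⟂ EB]
   → F = (-616/113, 1443/113)
5. A_x = 19  [A is the reflection of C across G]
6. A_y = 0  [A is the reflection of C across G]
   → A = (19, 0)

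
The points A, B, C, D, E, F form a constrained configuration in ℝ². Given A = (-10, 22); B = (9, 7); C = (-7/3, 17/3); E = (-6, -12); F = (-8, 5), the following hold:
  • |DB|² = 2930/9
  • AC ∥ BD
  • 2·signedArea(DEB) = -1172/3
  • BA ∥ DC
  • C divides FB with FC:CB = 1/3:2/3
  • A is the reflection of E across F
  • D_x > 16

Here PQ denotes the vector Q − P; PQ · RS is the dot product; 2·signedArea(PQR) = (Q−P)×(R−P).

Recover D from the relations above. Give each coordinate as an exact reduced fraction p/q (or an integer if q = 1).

D = (50/3, -28/3)

1. D_x = 50/3  [BA ∥ DC ∩ AC ∥ BD]
2. D_y = -28/3  [BA ∥ DC ∩ AC ∥ BD]
   → D = (50/3, -28/3)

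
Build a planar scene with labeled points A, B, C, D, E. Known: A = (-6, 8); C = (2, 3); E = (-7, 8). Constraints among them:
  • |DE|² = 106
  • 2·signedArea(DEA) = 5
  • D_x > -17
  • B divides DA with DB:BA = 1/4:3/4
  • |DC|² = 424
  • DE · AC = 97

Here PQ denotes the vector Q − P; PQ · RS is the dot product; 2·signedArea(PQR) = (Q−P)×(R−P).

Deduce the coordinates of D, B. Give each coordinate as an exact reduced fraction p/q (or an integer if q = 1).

1. D_x = -16  [2·signedArea(DEA) = 5 ∩ DE · AC = 97]
2. D_y = 13  [2·signedArea(DEA) = 5 ∩ DE · AC = 97]
   → D = (-16, 13)
3. B_x = -27/2  [B divides DA with DB:BA = 1/4:3/4]
4. B_y = 47/4  [B divides DA with DB:BA = 1/4:3/4]
   → B = (-27/2, 47/4)

B = (-27/2, 47/4)
D = (-16, 13)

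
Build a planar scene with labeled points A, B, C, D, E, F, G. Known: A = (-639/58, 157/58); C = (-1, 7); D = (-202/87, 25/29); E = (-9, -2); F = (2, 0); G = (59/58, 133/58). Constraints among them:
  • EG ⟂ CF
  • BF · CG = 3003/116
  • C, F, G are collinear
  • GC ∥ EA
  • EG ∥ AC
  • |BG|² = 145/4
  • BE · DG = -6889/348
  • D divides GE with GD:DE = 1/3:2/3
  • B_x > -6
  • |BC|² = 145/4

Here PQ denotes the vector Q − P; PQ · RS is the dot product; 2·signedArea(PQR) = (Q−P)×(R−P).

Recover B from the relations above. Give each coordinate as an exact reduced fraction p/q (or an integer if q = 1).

B = (-5, 5/2)

1. B_x = -5  [BE · DG = -6889/348 ∩ BF · CG = 3003/116]
2. B_y = 5/2  [BE · DG = -6889/348 ∩ BF · CG = 3003/116]
   → B = (-5, 5/2)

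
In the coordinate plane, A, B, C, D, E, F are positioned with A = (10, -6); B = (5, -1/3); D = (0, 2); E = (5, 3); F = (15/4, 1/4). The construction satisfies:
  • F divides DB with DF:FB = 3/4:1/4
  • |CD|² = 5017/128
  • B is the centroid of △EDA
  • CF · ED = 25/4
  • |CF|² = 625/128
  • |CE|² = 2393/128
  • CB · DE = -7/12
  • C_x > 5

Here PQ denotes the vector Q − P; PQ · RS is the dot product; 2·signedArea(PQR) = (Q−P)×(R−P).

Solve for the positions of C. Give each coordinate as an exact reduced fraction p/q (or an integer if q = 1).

1. C_x = 85/16  [line 5·x + 1·y + -101/4 = 0 ∩ |CD|² = 5017/128]
2. C_y = -21/16  [line 5·x + 1·y + -101/4 = 0 ∩ |CD|² = 5017/128]
   → C = (85/16, -21/16)

C = (85/16, -21/16)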